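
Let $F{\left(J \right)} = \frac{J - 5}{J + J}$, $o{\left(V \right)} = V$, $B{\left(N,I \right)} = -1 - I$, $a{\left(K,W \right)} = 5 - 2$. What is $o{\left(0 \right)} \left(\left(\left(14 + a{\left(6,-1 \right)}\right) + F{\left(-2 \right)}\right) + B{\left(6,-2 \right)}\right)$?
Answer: $0$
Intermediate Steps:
$a{\left(K,W \right)} = 3$ ($a{\left(K,W \right)} = 5 - 2 = 3$)
$F{\left(J \right)} = \frac{-5 + J}{2 J}$
$o{\left(0 \right)} \left(\left(\left(14 + a{\left(6,-1 \right)}\right) + F{\left(-2 \right)}\right) + B{\left(6,-2 \right)}\right) = 0 \left(\left(\left(14 + 3\right) + \frac{-5 - 2}{2 \left(-2\right)}\right) - -1\right) = 0 \left(\left(17 + \frac{1}{2} \left(- \frac{1}{2}\right) \left(-7\right)\right) + \left(-1 + 2\right)\right) = 0 \left(\left(17 + \frac{7}{4}\right) + 1\right) = 0 \left(\frac{75}{4} + 1\right) = 0 \cdot \frac{79}{4} = 0$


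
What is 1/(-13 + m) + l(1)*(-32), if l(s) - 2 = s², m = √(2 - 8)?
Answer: -16813/175 - I*√6/175 ≈ -96.074 - 0.013997*I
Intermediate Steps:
m = I*√6 (m = √(-6) = I*√6 ≈ 2.4495*I)
l(s) = 2 + s²
1/(-13 + m) + l(1)*(-32) = 1/(-13 + I*√6) + (2 + 1²)*(-32) = 1/(-13 + I*√6) + (2 + 1)*(-32) = 1/(-13 + I*√6) + 3*(-32) = 1/(-13 + I*√6) - 96 = -96 + 1/(-13 + I*√6)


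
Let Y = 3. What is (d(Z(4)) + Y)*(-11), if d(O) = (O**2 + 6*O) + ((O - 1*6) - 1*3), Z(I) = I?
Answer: -418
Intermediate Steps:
d(O) = -9 + O**2 + 7*O (d(O) = (O**2 + 6*O) + ((O - 6) - 3) = (O**2 + 6*O) + ((-6 + O) - 3) = (O**2 + 6*O) + (-9 + O) = -9 + O**2 + 7*O)
(d(Z(4)) + Y)*(-11) = ((-9 + 4**2 + 7*4) + 3)*(-11) = ((-9 + 16 + 28) + 3)*(-11) = (35 + 3)*(-11) = 38*(-11) = -418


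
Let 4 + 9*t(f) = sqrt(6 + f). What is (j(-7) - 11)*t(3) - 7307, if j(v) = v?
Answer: -7305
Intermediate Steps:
t(f) = -4/9 + sqrt(6 + f)/9
(j(-7) - 11)*t(3) - 7307 = (-7 - 11)*(-4/9 + sqrt(6 + 3)/9) - 7307 = -18*(-4/9 + sqrt(9)/9) - 7307 = -18*(-4/9 + (1/9)*3) - 7307 = -18*(-4/9 + 1/3) - 7307 = -18*(-1/9) - 7307 = 2 - 7307 = -7305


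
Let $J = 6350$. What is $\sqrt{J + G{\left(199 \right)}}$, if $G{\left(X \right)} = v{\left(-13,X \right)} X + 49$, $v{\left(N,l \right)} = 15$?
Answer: $2 \sqrt{2346} \approx 96.871$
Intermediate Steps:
$G{\left(X \right)} = 49 + 15 X$ ($G{\left(X \right)} = 15 X + 49 = 49 + 15 X$)
$\sqrt{J + G{\left(199 \right)}} = \sqrt{6350 + \left(49 + 15 \cdot 199\right)} = \sqrt{6350 + \left(49 + 2985\right)} = \sqrt{6350 + 3034} = \sqrt{9384} = 2 \sqrt{2346}$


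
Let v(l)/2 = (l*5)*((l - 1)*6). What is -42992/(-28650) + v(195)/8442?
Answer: 1816464124/6718425 ≈ 270.37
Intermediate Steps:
v(l) = 10*l*(-6 + 6*l) (v(l) = 2*((l*5)*((l - 1)*6)) = 2*((5*l)*((-1 + l)*6)) = 2*((5*l)*(-6 + 6*l)) = 2*(5*l*(-6 + 6*l)) = 10*l*(-6 + 6*l))
-42992/(-28650) + v(195)/8442 = -42992/(-28650) + (60*195*(-1 + 195))/8442 = -42992*(-1/28650) + (60*195*194)*(1/8442) = 21496/14325 + 2269800*(1/8442) = 21496/14325 + 126100/469 = 1816464124/6718425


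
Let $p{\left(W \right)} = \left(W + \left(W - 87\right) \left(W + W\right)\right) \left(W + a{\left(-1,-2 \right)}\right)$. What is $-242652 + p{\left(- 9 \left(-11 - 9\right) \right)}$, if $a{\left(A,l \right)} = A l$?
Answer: $5883468$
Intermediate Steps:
$p{\left(W \right)} = \left(2 + W\right) \left(W + 2 W \left(-87 + W\right)\right)$ ($p{\left(W \right)} = \left(W + \left(W - 87\right) \left(W + W\right)\right) \left(W - -2\right) = \left(W + \left(-87 + W\right) 2 W\right) \left(W + 2\right) = \left(W + 2 W \left(-87 + W\right)\right) \left(2 + W\right) = \left(2 + W\right) \left(W + 2 W \left(-87 + W\right)\right)$)
$-242652 + p{\left(- 9 \left(-11 - 9\right) \right)} = -242652 + - 9 \left(-11 - 9\right) \left(-346 - 169 \left(- 9 \left(-11 - 9\right)\right) + 2 \left(- 9 \left(-11 - 9\right)\right)^{2}\right) = -242652 + \left(-9\right) \left(-20\right) \left(-346 - 169 \left(\left(-9\right) \left(-20\right)\right) + 2 \left(\left(-9\right) \left(-20\right)\right)^{2}\right) = -242652 + 180 \left(-346 - 30420 + 2 \cdot 180^{2}\right) = -242652 + 180 \left(-346 - 30420 + 2 \cdot 32400\right) = -242652 + 180 \left(-346 - 30420 + 64800\right) = -242652 + 180 \cdot 34034 = -242652 + 6126120 = 5883468$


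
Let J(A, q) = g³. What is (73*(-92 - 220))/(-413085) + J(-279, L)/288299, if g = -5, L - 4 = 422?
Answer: 2171554133/39697330805 ≈ 0.054703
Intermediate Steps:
L = 426 (L = 4 + 422 = 426)
J(A, q) = -125 (J(A, q) = (-5)³ = -125)
(73*(-92 - 220))/(-413085) + J(-279, L)/288299 = (73*(-92 - 220))/(-413085) - 125/288299 = (73*(-312))*(-1/413085) - 125*1/288299 = -22776*(-1/413085) - 125/288299 = 7592/137695 - 125/288299 = 2171554133/39697330805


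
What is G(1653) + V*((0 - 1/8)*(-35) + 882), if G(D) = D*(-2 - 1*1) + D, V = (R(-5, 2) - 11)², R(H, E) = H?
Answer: 223606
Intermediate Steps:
V = 256 (V = (-5 - 11)² = (-16)² = 256)
G(D) = -2*D (G(D) = D*(-2 - 1) + D = D*(-3) + D = -3*D + D = -2*D)
G(1653) + V*((0 - 1/8)*(-35) + 882) = -2*1653 + 256*((0 - 1/8)*(-35) + 882) = -3306 + 256*((0 - 1*⅛)*(-35) + 882) = -3306 + 256*((0 - ⅛)*(-35) + 882) = -3306 + 256*(-⅛*(-35) + 882) = -3306 + 256*(35/8 + 882) = -3306 + 256*(7091/8) = -3306 + 226912 = 223606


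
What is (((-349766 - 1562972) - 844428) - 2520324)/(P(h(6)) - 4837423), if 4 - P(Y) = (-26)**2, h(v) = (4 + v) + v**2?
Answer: 1055498/967619 ≈ 1.0908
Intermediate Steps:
h(v) = 4 + v + v**2
P(Y) = -672 (P(Y) = 4 - 1*(-26)**2 = 4 - 1*676 = 4 - 676 = -672)
(((-349766 - 1562972) - 844428) - 2520324)/(P(h(6)) - 4837423) = (((-349766 - 1562972) - 844428) - 2520324)/(-672 - 4837423) = ((-1912738 - 844428) - 2520324)/(-4838095) = (-2757166 - 2520324)*(-1/4838095) = -5277490*(-1/4838095) = 1055498/967619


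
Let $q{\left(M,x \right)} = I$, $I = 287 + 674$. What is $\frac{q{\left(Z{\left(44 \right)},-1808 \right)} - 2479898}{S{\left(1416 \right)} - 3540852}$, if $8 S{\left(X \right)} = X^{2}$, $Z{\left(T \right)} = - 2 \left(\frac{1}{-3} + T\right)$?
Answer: $\frac{2478937}{3290220} \approx 0.75343$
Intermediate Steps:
$Z{\left(T \right)} = \frac{2}{3} - 2 T$ ($Z{\left(T \right)} = - 2 \left(- \frac{1}{3} + T\right) = \frac{2}{3} - 2 T$)
$I = 961$
$q{\left(M,x \right)} = 961$
$S{\left(X \right)} = \frac{X^{2}}{8}$
$\frac{q{\left(Z{\left(44 \right)},-1808 \right)} - 2479898}{S{\left(1416 \right)} - 3540852} = \frac{961 - 2479898}{\frac{1416^{2}}{8} - 3540852} = - \frac{2478937}{\frac{1}{8} \cdot 2005056 - 3540852} = - \frac{2478937}{250632 - 3540852} = - \frac{2478937}{-3290220} = \left(-2478937\right) \left(- \frac{1}{3290220}\right) = \frac{2478937}{3290220}$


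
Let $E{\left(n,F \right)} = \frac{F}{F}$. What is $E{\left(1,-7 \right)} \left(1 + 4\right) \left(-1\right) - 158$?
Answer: $-163$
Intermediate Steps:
$E{\left(n,F \right)} = 1$
$E{\left(1,-7 \right)} \left(1 + 4\right) \left(-1\right) - 158 = 1 \left(1 + 4\right) \left(-1\right) - 158 = 1 \cdot 5 \left(-1\right) - 158 = 1 \left(-5\right) - 158 = -5 - 158 = -163$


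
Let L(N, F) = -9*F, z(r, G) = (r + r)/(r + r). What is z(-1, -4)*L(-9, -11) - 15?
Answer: 84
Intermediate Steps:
z(r, G) = 1 (z(r, G) = (2*r)/((2*r)) = (2*r)*(1/(2*r)) = 1)
z(-1, -4)*L(-9, -11) - 15 = 1*(-9*(-11)) - 15 = 1*99 - 15 = 99 - 15 = 84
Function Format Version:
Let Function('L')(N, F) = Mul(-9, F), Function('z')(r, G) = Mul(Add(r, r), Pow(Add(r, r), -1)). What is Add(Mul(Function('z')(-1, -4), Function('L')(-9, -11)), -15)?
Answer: 84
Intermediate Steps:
Function('z')(r, G) = 1 (Function('z')(r, G) = Mul(Mul(2, r), Pow(Mul(2, r), -1)) = Mul(Mul(2, r), Mul(Rational(1, 2), Pow(r, -1))) = 1)
Add(Mul(Function('z')(-1, -4), Function('L')(-9, -11)), -15) = Add(Mul(1, Mul(-9, -11)), -15) = Add(Mul(1, 99), -15) = Add(99, -15) = 84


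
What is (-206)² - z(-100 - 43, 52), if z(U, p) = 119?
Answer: 42317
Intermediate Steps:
(-206)² - z(-100 - 43, 52) = (-206)² - 1*119 = 42436 - 119 = 42317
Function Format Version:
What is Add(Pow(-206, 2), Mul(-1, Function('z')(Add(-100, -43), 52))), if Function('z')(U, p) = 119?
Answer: 42317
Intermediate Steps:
Add(Pow(-206, 2), Mul(-1, Function('z')(Add(-100, -43), 52))) = Add(Pow(-206, 2), Mul(-1, 119)) = Add(42436, -119) = 42317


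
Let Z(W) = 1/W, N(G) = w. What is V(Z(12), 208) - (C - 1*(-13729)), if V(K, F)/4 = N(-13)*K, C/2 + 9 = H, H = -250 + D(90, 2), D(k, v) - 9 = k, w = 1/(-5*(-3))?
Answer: -603404/45 ≈ -13409.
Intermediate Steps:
w = 1/15 ≈ 0.066667
N(G) = 1/15
D(k, v) = 9 + k
H = -151 (H = -250 + (9 + 90) = -250 + 99 = -151)
C = -320 (C = -18 + 2*(-151) = -18 - 302 = -320)
V(K, F) = 4*K/15 (V(K, F) = 4*(K/15) = 4*K/15)
V(Z(12), 208) - (C - 1*(-13729)) = (4/15)/12 - (-320 - 1*(-13729)) = (4/15)*(1/12) - (-320 + 13729) = 1/45 - 1*13409 = 1/45 - 13409 = -603404/45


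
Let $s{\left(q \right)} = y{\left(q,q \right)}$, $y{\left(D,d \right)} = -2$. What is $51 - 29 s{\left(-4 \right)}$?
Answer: $109$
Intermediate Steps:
$s{\left(q \right)} = -2$
$51 - 29 s{\left(-4 \right)} = 51 - -58 = 51 + 58 = 109$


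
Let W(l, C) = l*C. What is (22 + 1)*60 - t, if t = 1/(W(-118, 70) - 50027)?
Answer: 80436061/58287 ≈ 1380.0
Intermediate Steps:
W(l, C) = C*l
t = -1/58287 (t = 1/(70*(-118) - 50027) = 1/(-8260 - 50027) = 1/(-58287) = -1/58287 ≈ -1.7156e-5)
(22 + 1)*60 - t = (22 + 1)*60 - 1*(-1/58287) = 23*60 + 1/58287 = 1380 + 1/58287 = 80436061/58287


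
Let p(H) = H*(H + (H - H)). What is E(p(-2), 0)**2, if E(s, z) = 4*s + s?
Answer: 400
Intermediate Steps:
p(H) = H**2 (p(H) = H*(H + 0) = H*H = H**2)
E(s, z) = 5*s
E(p(-2), 0)**2 = (5*(-2)**2)**2 = (5*4)**2 = 20**2 = 400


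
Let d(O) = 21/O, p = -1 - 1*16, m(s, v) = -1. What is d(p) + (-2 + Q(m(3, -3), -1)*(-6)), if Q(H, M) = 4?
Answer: -463/17 ≈ -27.235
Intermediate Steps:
p = -17 (p = -1 - 16 = -17)
d(p) + (-2 + Q(m(3, -3), -1)*(-6)) = 21/(-17) + (-2 + 4*(-6)) = 21*(-1/17) + (-2 - 24) = -21/17 - 26 = -463/17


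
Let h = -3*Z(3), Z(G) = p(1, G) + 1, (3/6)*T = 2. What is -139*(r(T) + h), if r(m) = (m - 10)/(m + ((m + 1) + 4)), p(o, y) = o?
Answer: 11676/13 ≈ 898.15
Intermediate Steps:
T = 4 (T = 2*2 = 4)
Z(G) = 2 (Z(G) = 1 + 1 = 2)
h = -6 (h = -3*2 = -6)
r(m) = (-10 + m)/(5 + 2*m) (r(m) = (-10 + m)/(m + ((1 + m) + 4)) = (-10 + m)/(m + (5 + m)) = (-10 + m)/(5 + 2*m))
-139*(r(T) + h) = -139*((-10 + 4)/(5 + 2*4) - 6) = -139*(-6/(5 + 8) - 6) = -139*(-6/13 - 6) = -139*(-84/13) = 11676/13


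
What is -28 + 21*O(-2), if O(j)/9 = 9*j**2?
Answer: 6776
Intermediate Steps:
O(j) = 81*j**2 (O(j) = 9*(9*j**2) = 81*j**2)
-28 + 21*O(-2) = -28 + 21*(81*(-2)**2) = -28 + 21*(81*4) = -28 + 21*324 = -28 + 6804 = 6776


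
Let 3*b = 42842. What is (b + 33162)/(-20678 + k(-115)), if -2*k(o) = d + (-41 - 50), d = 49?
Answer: -142328/61971 ≈ -2.2967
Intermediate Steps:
k(o) = 21 (k(o) = -(49 + (-41 - 50))/2 = -(49 - 91)/2 = -½*(-42) = 21)
b = 42842/3 (b = (⅓)*42842 = 42842/3 ≈ 14281.)
(b + 33162)/(-20678 + k(-115)) = (42842/3 + 33162)/(-20678 + 21) = (142328/3)/(-20657) = (142328/3)*(-1/20657) = -142328/61971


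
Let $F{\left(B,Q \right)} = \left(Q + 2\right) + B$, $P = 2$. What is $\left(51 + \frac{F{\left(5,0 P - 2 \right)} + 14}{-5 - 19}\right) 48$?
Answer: $2410$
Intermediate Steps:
$F{\left(B,Q \right)} = 2 + B + Q$ ($F{\left(B,Q \right)} = \left(2 + Q\right) + B = 2 + B + Q$)
$\left(51 + \frac{F{\left(5,0 P - 2 \right)} + 14}{-5 - 19}\right) 48 = \left(51 + \frac{\left(2 + 5 + \left(0 \cdot 2 - 2\right)\right) + 14}{-5 - 19}\right) 48 = \left(51 + \frac{\left(2 + 5 + \left(0 - 2\right)\right) + 14}{-24}\right) 48 = \left(51 + \left(\left(2 + 5 - 2\right) + 14\right) \left(- \frac{1}{24}\right)\right) 48 = \left(51 + \left(5 + 14\right) \left(- \frac{1}{24}\right)\right) 48 = \left(51 + 19 \left(- \frac{1}{24}\right)\right) 48 = \left(51 - \frac{19}{24}\right) 48 = \frac{1205}{24} \cdot 48 = 2410$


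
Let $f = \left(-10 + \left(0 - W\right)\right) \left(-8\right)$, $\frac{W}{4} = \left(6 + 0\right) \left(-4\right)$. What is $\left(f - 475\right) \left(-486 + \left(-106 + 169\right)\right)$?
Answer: $491949$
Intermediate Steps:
$W = -96$ ($W = 4 \left(6 + 0\right) \left(-4\right) = 4 \cdot 6 \left(-4\right) = 4 \left(-24\right) = -96$)
$f = -688$ ($f = \left(-10 + \left(0 - -96\right)\right) \left(-8\right) = \left(-10 + \left(0 + 96\right)\right) \left(-8\right) = \left(-10 + 96\right) \left(-8\right) = 86 \left(-8\right) = -688$)
$\left(f - 475\right) \left(-486 + \left(-106 + 169\right)\right) = \left(-688 - 475\right) \left(-486 + \left(-106 + 169\right)\right) = - 1163 \left(-486 + 63\right) = \left(-1163\right) \left(-423\right) = 491949$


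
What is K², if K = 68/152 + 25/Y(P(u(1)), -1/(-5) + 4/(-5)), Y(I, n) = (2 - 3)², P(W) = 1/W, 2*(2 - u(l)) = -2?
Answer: 935089/1444 ≈ 647.57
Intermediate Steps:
u(l) = 3 (u(l) = 2 - ½*(-2) = 2 + 1 = 3)
P(W) = 1/W
Y(I, n) = 1 (Y(I, n) = (-1)² = 1)
K = 967/38 (K = 68/152 + 25/1 = 68*(1/152) + 25*1 = 17/38 + 25 = 967/38 ≈ 25.447)
K² = (967/38)² = 935089/1444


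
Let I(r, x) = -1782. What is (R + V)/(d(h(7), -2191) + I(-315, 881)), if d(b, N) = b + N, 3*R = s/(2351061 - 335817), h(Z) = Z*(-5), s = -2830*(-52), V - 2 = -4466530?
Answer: 3375428888917/3028911732 ≈ 1114.4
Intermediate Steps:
V = -4466528 (V = 2 - 4466530 = -4466528)
s = 147160
h(Z) = -5*Z
R = 36790/1511433 (R = (147160/(2351061 - 335817))/3 = (147160/2015244)/3 = (147160*(1/2015244))/3 = (⅓)*(36790/503811) = 36790/1511433 ≈ 0.024341)
d(b, N) = N + b
(R + V)/(d(h(7), -2191) + I(-315, 881)) = (36790/1511433 - 4466528)/((-2191 - 5*7) - 1782) = -6750857777834/(1511433*((-2191 - 35) - 1782)) = -6750857777834/(1511433*(-2226 - 1782)) = -6750857777834/1511433/(-4008) = -6750857777834/1511433*(-1/4008) = 3375428888917/3028911732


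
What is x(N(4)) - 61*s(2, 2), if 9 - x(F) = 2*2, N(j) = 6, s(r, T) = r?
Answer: -117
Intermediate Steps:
x(F) = 5 (x(F) = 9 - 2*2 = 9 - 1*4 = 9 - 4 = 5)
x(N(4)) - 61*s(2, 2) = 5 - 61*2 = 5 - 122 = -117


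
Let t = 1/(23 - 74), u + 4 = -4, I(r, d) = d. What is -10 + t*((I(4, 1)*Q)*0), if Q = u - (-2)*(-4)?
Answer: -10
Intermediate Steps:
u = -8 (u = -4 - 4 = -8)
Q = -16 (Q = -8 - (-2)*(-4) = -8 - 1*8 = -8 - 8 = -16)
t = -1/51 (t = 1/(-51) = -1/51 ≈ -0.019608)
-10 + t*((I(4, 1)*Q)*0) = -10 - 1*(-16)*0/51 = -10 - (-16)*0/51 = -10 - 1/51*0 = -10 + 0 = -10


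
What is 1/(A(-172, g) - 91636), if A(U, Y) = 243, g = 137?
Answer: -1/91393 ≈ -1.0942e-5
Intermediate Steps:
1/(A(-172, g) - 91636) = 1/(243 - 91636) = 1/(-91393) = -1/91393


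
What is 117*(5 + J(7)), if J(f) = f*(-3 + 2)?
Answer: -234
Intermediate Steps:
J(f) = -f (J(f) = f*(-1) = -f)
117*(5 + J(7)) = 117*(5 - 1*7) = 117*(5 - 7) = 117*(-2) = -234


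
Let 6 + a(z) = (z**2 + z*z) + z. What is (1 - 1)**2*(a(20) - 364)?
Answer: 0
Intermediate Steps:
a(z) = -6 + z + 2*z**2 (a(z) = -6 + ((z**2 + z*z) + z) = -6 + ((z**2 + z**2) + z) = -6 + (2*z**2 + z) = -6 + (z + 2*z**2) = -6 + z + 2*z**2)
(1 - 1)**2*(a(20) - 364) = (1 - 1)**2*((-6 + 20 + 2*20**2) - 364) = 0**2*((-6 + 20 + 2*400) - 364) = 0*((-6 + 20 + 800) - 364) = 0*(814 - 364) = 0*450 = 0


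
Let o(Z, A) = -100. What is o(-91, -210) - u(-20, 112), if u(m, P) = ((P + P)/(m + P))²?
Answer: -56036/529 ≈ -105.93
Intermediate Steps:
u(m, P) = 4*P²/(P + m)² (u(m, P) = ((2*P)/(P + m))² = (2*P/(P + m))² = 4*P²/(P + m)²)
o(-91, -210) - u(-20, 112) = -100 - 4*112²/(112 - 20)² = -100 - 4*12544/92² = -100 - 4*12544/8464 = -100 - 1*3136/529 = -100 - 3136/529 = -56036/529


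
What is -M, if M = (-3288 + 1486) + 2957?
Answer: -1155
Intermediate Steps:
M = 1155 (M = -1802 + 2957 = 1155)
-M = -1*1155 = -1155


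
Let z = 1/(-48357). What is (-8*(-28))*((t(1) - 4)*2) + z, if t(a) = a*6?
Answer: 43327871/48357 ≈ 896.00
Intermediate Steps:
t(a) = 6*a
z = -1/48357 ≈ -2.0680e-5
(-8*(-28))*((t(1) - 4)*2) + z = (-8*(-28))*((6*1 - 4)*2) - 1/48357 = 224*((6 - 4)*2) - 1/48357 = 224*(2*2) - 1/48357 = 224*4 - 1/48357 = 896 - 1/48357 = 43327871/48357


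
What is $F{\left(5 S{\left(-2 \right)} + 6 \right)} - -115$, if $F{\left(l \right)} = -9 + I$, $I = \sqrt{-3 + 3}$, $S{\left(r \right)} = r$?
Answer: $106$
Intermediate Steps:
$I = 0$ ($I = \sqrt{0} = 0$)
$F{\left(l \right)} = -9$ ($F{\left(l \right)} = -9 + 0 = -9$)
$F{\left(5 S{\left(-2 \right)} + 6 \right)} - -115 = -9 - -115 = -9 + 115 = 106$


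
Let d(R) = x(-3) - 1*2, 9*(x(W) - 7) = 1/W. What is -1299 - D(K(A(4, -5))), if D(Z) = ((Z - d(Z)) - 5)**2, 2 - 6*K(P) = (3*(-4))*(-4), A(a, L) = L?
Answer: -1173547/729 ≈ -1609.8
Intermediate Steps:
x(W) = 7 + 1/(9*W) (x(W) = 7 + (1/W)/9 = 7 + 1/(9*W))
d(R) = 134/27 (d(R) = (7 + (1/9)/(-3)) - 1*2 = (7 + (1/9)*(-1/3)) - 2 = (7 - 1/27) - 2 = 188/27 - 2 = 134/27)
K(P) = -23/3 (K(P) = 1/3 - 3*(-4)*(-4)/6 = 1/3 - (-2)*(-4) = 1/3 - 1/6*48 = 1/3 - 8 = -23/3)
D(Z) = (-269/27 + Z)**2 (D(Z) = ((Z - 1*134/27) - 5)**2 = ((Z - 134/27) - 5)**2 = ((-134/27 + Z) - 5)**2 = (-269/27 + Z)**2)
-1299 - D(K(A(4, -5))) = -1299 - (269 - 27*(-23/3))**2/729 = -1299 - (269 + 207)**2/729 = -1299 - 476**2/729 = -1299 - 226576/729 = -1173547/729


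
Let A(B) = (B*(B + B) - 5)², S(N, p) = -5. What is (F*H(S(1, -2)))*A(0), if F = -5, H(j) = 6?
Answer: -750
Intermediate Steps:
A(B) = (-5 + 2*B²)² (A(B) = (B*(2*B) - 5)² = (2*B² - 5)² = (-5 + 2*B²)²)
(F*H(S(1, -2)))*A(0) = (-5*6)*(-5 + 2*0²)² = -30*(-5 + 2*0)² = -30*(-5 + 0)² = -30*(-5)² = -30*25 = -750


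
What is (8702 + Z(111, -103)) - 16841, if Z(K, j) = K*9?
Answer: -7140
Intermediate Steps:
Z(K, j) = 9*K
(8702 + Z(111, -103)) - 16841 = (8702 + 9*111) - 16841 = (8702 + 999) - 16841 = 9701 - 16841 = -7140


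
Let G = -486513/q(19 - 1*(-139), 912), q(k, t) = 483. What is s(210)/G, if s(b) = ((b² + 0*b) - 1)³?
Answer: -13807406159070139/162171 ≈ -8.5141e+10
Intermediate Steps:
s(b) = (-1 + b²)³ (s(b) = ((b² + 0) - 1)³ = (b² - 1)³ = (-1 + b²)³)
G = -162171/161 (G = -486513/483 = -486513*1/483 = -162171/161 ≈ -1007.3)
s(210)/G = (-1 + 210²)³/(-162171/161) = (-1 + 44100)³*(-161/162171) = 44099³*(-161/162171) = 85760286702299*(-161/162171) = -13807406159070139/162171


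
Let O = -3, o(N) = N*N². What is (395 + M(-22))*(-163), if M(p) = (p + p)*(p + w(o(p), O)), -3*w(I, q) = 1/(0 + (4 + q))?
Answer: -673679/3 ≈ -2.2456e+5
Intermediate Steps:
o(N) = N³
w(I, q) = -1/(3*(4 + q)) (w(I, q) = -1/(3*(0 + (4 + q))) = -1/(3*(4 + q)))
M(p) = 2*p*(-⅓ + p) (M(p) = (p + p)*(p - 1/(12 + 3*(-3))) = (2*p)*(p - 1/(12 - 9)) = (2*p)*(p - 1/3) = (2*p)*(p - 1*⅓) = (2*p)*(p - ⅓) = (2*p)*(-⅓ + p) = 2*p*(-⅓ + p))
(395 + M(-22))*(-163) = (395 + (⅔)*(-22)*(-1 + 3*(-22)))*(-163) = (395 + (⅔)*(-22)*(-1 - 66))*(-163) = (395 + (⅔)*(-22)*(-67))*(-163) = (395 + 2948/3)*(-163) = (4133/3)*(-163) = -673679/3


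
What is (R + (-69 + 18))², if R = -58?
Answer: 11881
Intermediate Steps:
(R + (-69 + 18))² = (-58 + (-69 + 18))² = (-58 - 51)² = (-109)² = 11881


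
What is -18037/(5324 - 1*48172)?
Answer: 18037/42848 ≈ 0.42095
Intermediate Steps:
-18037/(5324 - 1*48172) = -18037/(5324 - 48172) = -18037/(-42848) = -18037*(-1/42848) = 18037/42848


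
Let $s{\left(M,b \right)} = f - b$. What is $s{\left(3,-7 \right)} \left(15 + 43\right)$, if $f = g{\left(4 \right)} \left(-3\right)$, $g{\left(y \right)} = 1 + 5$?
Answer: $-638$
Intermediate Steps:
$g{\left(y \right)} = 6$
$f = -18$ ($f = 6 \left(-3\right) = -18$)
$s{\left(M,b \right)} = -18 - b$
$s{\left(3,-7 \right)} \left(15 + 43\right) = \left(-18 - -7\right) \left(15 + 43\right) = \left(-18 + 7\right) 58 = \left(-11\right) 58 = -638$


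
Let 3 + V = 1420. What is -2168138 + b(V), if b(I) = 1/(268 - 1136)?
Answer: -1881943785/868 ≈ -2.1681e+6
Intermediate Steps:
V = 1417 (V = -3 + 1420 = 1417)
b(I) = -1/868 (b(I) = 1/(-868) = -1/868)
-2168138 + b(V) = -2168138 - 1/868 = -1881943785/868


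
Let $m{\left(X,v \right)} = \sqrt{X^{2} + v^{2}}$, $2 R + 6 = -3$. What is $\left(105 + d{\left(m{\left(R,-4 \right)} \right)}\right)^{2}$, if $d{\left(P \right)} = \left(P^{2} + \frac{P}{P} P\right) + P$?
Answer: $\frac{321545}{16} + \frac{565 \sqrt{145}}{2} \approx 23498.0$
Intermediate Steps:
$R = - \frac{9}{2}$ ($R = -3 + \frac{1}{2} \left(-3\right) = -3 - \frac{3}{2} = - \frac{9}{2} \approx -4.5$)
$d{\left(P \right)} = P^{2} + 2 P$ ($d{\left(P \right)} = \left(P^{2} + 1 P\right) + P = \left(P^{2} + P\right) + P = \left(P + P^{2}\right) + P = P^{2} + 2 P$)
$\left(105 + d{\left(m{\left(R,-4 \right)} \right)}\right)^{2} = \left(105 + \sqrt{\left(- \frac{9}{2}\right)^{2} + \left(-4\right)^{2}} \left(2 + \sqrt{\left(- \frac{9}{2}\right)^{2} + \left(-4\right)^{2}}\right)\right)^{2} = \left(105 + \sqrt{\frac{81}{4} + 16} \left(2 + \sqrt{\frac{81}{4} + 16}\right)\right)^{2} = \left(105 + \sqrt{\frac{145}{4}} \left(2 + \sqrt{\frac{145}{4}}\right)\right)^{2} = \left(105 + \frac{\sqrt{145}}{2} \left(2 + \frac{\sqrt{145}}{2}\right)\right)^{2} = \left(105 + \frac{\sqrt{145} \left(2 + \frac{\sqrt{145}}{2}\right)}{2}\right)^{2}$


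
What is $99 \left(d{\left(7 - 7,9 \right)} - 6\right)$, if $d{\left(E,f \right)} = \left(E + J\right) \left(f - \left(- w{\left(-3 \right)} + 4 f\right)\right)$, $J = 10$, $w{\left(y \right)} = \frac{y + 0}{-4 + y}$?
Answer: $- \frac{188298}{7} \approx -26900.0$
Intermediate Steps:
$w{\left(y \right)} = \frac{y}{-4 + y}$
$d{\left(E,f \right)} = \left(10 + E\right) \left(\frac{3}{7} - 3 f\right)$ ($d{\left(E,f \right)} = \left(E + 10\right) \left(f - \left(\frac{3}{-4 - 3} + 4 f\right)\right) = \left(10 + E\right) \left(f - \left(- \frac{3}{7} + 4 f\right)\right) = \left(10 + E\right) \left(\frac{3}{7} - 3 f\right)$)
$99 \left(d{\left(7 - 7,9 \right)} - 6\right) = 99 \left(\left(\frac{30}{7} - 270 + \frac{3 \left(7 - 7\right)}{7} - 3 \left(7 - 7\right) 9\right) - 6\right) = 99 \left(\left(\frac{30}{7} - 270 + \frac{3}{7} \cdot 0 - 0 \cdot 9\right) - 6\right) = 99 \left(\left(\frac{30}{7} - 270 + 0 + 0\right) - 6\right) = 99 \left(- \frac{1860}{7} - 6\right) = 99 \left(- \frac{1902}{7}\right) = - \frac{188298}{7}$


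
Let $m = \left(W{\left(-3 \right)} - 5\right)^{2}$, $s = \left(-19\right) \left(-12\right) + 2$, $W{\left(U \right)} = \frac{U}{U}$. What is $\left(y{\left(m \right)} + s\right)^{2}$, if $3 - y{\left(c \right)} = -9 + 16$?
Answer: $51076$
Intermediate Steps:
$W{\left(U \right)} = 1$
$s = 230$ ($s = 228 + 2 = 230$)
$m = 16$ ($m = \left(1 - 5\right)^{2} = \left(-4\right)^{2} = 16$)
$y{\left(c \right)} = -4$ ($y{\left(c \right)} = 3 - \left(-9 + 16\right) = 3 - 7 = -4$)
$\left(y{\left(m \right)} + s\right)^{2} = \left(-4 + 230\right)^{2} = 226^{2} = 51076$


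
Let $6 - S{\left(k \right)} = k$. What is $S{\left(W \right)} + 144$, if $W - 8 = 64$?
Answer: $78$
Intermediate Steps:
$W = 72$ ($W = 8 + 64 = 72$)
$S{\left(k \right)} = 6 - k$
$S{\left(W \right)} + 144 = \left(6 - 72\right) + 144 = -66 + 144 = 78$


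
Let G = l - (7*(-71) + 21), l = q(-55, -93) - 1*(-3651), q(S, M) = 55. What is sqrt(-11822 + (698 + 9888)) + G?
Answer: 4182 + 2*I*sqrt(309) ≈ 4182.0 + 35.157*I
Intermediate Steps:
l = 3706 (l = 55 - 1*(-3651) = 55 + 3651 = 3706)
G = 4182 (G = 3706 - (7*(-71) + 21) = 3706 - (-497 + 21) = 3706 - 1*(-476) = 3706 + 476 = 4182)
sqrt(-11822 + (698 + 9888)) + G = sqrt(-11822 + (698 + 9888)) + 4182 = sqrt(-11822 + 10586) + 4182 = sqrt(-1236) + 4182 = 2*I*sqrt(309) + 4182 = 4182 + 2*I*sqrt(309)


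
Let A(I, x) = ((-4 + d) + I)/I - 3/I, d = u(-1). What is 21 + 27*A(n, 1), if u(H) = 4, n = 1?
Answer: -33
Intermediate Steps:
d = 4
A(I, x) = 1 - 3/I (A(I, x) = ((-4 + 4) + I)/I - 3/I = (0 + I)/I - 3/I = I/I - 3/I = 1 - 3/I)
21 + 27*A(n, 1) = 21 + 27*((-3 + 1)/1) = 21 + 27*(1*(-2)) = 21 + 27*(-2) = 21 - 54 = -33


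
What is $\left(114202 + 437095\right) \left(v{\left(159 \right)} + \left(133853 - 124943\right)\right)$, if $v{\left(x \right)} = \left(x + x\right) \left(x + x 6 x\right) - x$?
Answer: $26625142762917$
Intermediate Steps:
$v{\left(x \right)} = - x + 2 x \left(x + 6 x^{2}\right)$ ($v{\left(x \right)} = 2 x \left(x + 6 x x\right) - x = 2 x \left(x + 6 x^{2}\right) - x = - x + 2 x \left(x + 6 x^{2}\right)$)
$\left(114202 + 437095\right) \left(v{\left(159 \right)} + \left(133853 - 124943\right)\right) = \left(114202 + 437095\right) \left(159 \left(-1 + 2 \cdot 159 + 12 \cdot 159^{2}\right) + \left(133853 - 124943\right)\right) = 551297 \left(159 \left(-1 + 318 + 12 \cdot 25281\right) + \left(133853 - 124943\right)\right) = 551297 \left(159 \left(-1 + 318 + 303372\right) + 8910\right) = 551297 \left(159 \cdot 303689 + 8910\right) = 551297 \left(48286551 + 8910\right) = 551297 \cdot 48295461 = 26625142762917$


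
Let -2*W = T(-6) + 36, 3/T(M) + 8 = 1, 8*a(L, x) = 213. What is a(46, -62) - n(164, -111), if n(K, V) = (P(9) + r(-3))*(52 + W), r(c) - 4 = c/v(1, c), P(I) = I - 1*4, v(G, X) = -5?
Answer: -84513/280 ≈ -301.83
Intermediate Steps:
a(L, x) = 213/8 (a(L, x) = (⅛)*213 = 213/8)
T(M) = -3/7 (T(M) = 3/(-8 + 1) = 3/(-7) = 3*(-⅐) = -3/7)
P(I) = -4 + I (P(I) = I - 4 = -4 + I)
W = -249/14 (W = -(-3/7 + 36)/2 = -½*249/7 = -249/14 ≈ -17.786)
r(c) = 4 - c/5 (r(c) = 4 + c/(-5) = 4 + c*(-⅕) = 4 - c/5)
n(K, V) = 11496/35 (n(K, V) = ((-4 + 9) + (4 - ⅕*(-3)))*(52 - 249/14) = (5 + (4 + ⅗))*(479/14) = (5 + 23/5)*(479/14) = (48/5)*(479/14) = 11496/35)
a(46, -62) - n(164, -111) = 213/8 - 1*11496/35 = 213/8 - 11496/35 = -84513/280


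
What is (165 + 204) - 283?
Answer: 86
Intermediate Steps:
(165 + 204) - 283 = 369 - 283 = 86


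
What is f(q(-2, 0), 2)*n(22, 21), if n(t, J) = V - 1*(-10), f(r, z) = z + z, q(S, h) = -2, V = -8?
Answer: 8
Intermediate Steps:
f(r, z) = 2*z
n(t, J) = 2 (n(t, J) = -8 - 1*(-10) = -8 + 10 = 2)
f(q(-2, 0), 2)*n(22, 21) = (2*2)*2 = 4*2 = 8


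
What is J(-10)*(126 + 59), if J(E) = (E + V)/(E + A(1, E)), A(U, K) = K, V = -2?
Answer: 111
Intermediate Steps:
J(E) = (-2 + E)/(2*E) (J(E) = (E - 2)/(E + E) = (-2 + E)/((2*E)) = (-2 + E)*(1/(2*E)) = (-2 + E)/(2*E))
J(-10)*(126 + 59) = ((1/2)*(-2 - 10)/(-10))*(126 + 59) = ((1/2)*(-1/10)*(-12))*185 = (3/5)*185 = 111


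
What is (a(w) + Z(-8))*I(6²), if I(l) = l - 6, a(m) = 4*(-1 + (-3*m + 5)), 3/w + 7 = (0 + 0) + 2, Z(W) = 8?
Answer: 936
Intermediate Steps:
w = -⅗ (w = 3/(-7 + ((0 + 0) + 2)) = 3/(-7 + (0 + 2)) = 3/(-7 + 2) = 3/(-5) = 3*(-⅕) = -⅗ ≈ -0.60000)
a(m) = 16 - 12*m (a(m) = 4*(-1 + (5 - 3*m)) = 4*(4 - 3*m) = 16 - 12*m)
I(l) = -6 + l
(a(w) + Z(-8))*I(6²) = ((16 - 12*(-⅗)) + 8)*(-6 + 6²) = ((16 + 36/5) + 8)*(-6 + 36) = (116/5 + 8)*30 = (156/5)*30 = 936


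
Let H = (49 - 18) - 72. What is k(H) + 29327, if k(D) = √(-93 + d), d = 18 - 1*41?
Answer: 29327 + 2*I*√29 ≈ 29327.0 + 10.77*I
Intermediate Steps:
d = -23 (d = 18 - 41 = -23)
H = -41 (H = 31 - 72 = -41)
k(D) = 2*I*√29 (k(D) = √(-93 - 23) = √(-116) = 2*I*√29)
k(H) + 29327 = 2*I*√29 + 29327 = 29327 + 2*I*√29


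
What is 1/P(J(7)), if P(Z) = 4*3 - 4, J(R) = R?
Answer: 1/8 ≈ 0.12500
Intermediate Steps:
P(Z) = 8 (P(Z) = 12 - 4 = 8)
1/P(J(7)) = 1/8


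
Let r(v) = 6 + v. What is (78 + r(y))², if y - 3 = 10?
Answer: 9409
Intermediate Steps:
y = 13 (y = 3 + 10 = 13)
(78 + r(y))² = (78 + (6 + 13))² = (78 + 19)² = 97² = 9409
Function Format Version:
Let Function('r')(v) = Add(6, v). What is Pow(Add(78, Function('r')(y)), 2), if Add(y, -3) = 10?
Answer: 9409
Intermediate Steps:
y = 13 (y = Add(3, 10) = 13)
Pow(Add(78, Function('r')(y)), 2) = Pow(Add(78, Add(6, 13)), 2) = Pow(Add(78, 19), 2) = Pow(97, 2) = 9409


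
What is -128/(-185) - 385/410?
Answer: -3749/15170 ≈ -0.24713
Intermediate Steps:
-128/(-185) - 385/410 = -128*(-1/185) - 385*1/410 = 128/185 - 77/82 = -3749/15170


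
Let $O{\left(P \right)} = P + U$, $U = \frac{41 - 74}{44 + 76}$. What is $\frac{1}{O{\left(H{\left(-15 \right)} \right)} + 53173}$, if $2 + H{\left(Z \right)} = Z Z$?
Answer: $\frac{40}{2135829} \approx 1.8728 \cdot 10^{-5}$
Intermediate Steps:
$H{\left(Z \right)} = -2 + Z^{2}$ ($H{\left(Z \right)} = -2 + Z Z = -2 + Z^{2}$)
$U = - \frac{11}{40}$ ($U = - \frac{33}{120} = \left(-33\right) \frac{1}{120} = - \frac{11}{40} \approx -0.275$)
$O{\left(P \right)} = - \frac{11}{40} + P$ ($O{\left(P \right)} = P - \frac{11}{40} = - \frac{11}{40} + P$)
$\frac{1}{O{\left(H{\left(-15 \right)} \right)} + 53173} = \frac{1}{\left(- \frac{11}{40} - \left(2 - \left(-15\right)^{2}\right)\right) + 53173} = \frac{1}{\left(- \frac{11}{40} + \left(-2 + 225\right)\right) + 53173} = \frac{1}{\left(- \frac{11}{40} + 223\right) + 53173} = \frac{1}{\frac{8909}{40} + 53173} = \frac{1}{\frac{2135829}{40}} = \frac{40}{2135829}$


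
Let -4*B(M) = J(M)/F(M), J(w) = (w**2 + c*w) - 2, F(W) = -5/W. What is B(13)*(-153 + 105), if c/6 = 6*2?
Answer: -172068/5 ≈ -34414.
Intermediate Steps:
c = 72 (c = 6*(6*2) = 6*12 = 72)
J(w) = -2 + w**2 + 72*w (J(w) = (w**2 + 72*w) - 2 = -2 + w**2 + 72*w)
B(M) = M*(-2 + M**2 + 72*M)/20 (B(M) = -(-2 + M**2 + 72*M)/(4*((-5/M))) = -(-2 + M**2 + 72*M)*(-M/5)/4 = -(-1)*M*(-2 + M**2 + 72*M)/20 = M*(-2 + M**2 + 72*M)/20)
B(13)*(-153 + 105) = ((1/20)*13*(-2 + 13**2 + 72*13))*(-153 + 105) = ((1/20)*13*(-2 + 169 + 936))*(-48) = ((1/20)*13*1103)*(-48) = (14339/20)*(-48) = -172068/5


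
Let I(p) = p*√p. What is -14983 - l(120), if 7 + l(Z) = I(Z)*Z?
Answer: -14976 - 28800*√30 ≈ -1.7272e+5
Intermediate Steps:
I(p) = p^(3/2)
l(Z) = -7 + Z^(5/2) (l(Z) = -7 + Z^(3/2)*Z = -7 + Z^(5/2))
-14983 - l(120) = -14983 - (-7 + 120^(5/2)) = -14983 - (-7 + 28800*√30) = -14983 + (7 - 28800*√30) = -14976 - 28800*√30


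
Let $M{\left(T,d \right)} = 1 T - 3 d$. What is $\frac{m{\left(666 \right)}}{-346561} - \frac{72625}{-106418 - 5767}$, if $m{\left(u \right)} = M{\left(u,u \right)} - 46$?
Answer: $\frac{5064716711}{7775789157} \approx 0.65134$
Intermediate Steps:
$M{\left(T,d \right)} = T - 3 d$
$m{\left(u \right)} = -46 - 2 u$ ($m{\left(u \right)} = \left(u - 3 u\right) - 46 = - 2 u - 46 = -46 - 2 u$)
$\frac{m{\left(666 \right)}}{-346561} - \frac{72625}{-106418 - 5767} = \frac{-46 - 1332}{-346561} - \frac{72625}{-106418 - 5767} = \left(-46 - 1332\right) \left(- \frac{1}{346561}\right) - \frac{72625}{-106418 - 5767} = \left(-1378\right) \left(- \frac{1}{346561}\right) - \frac{72625}{-112185} = \frac{1378}{346561} - - \frac{14525}{22437} = \frac{1378}{346561} + \frac{14525}{22437} = \frac{5064716711}{7775789157}$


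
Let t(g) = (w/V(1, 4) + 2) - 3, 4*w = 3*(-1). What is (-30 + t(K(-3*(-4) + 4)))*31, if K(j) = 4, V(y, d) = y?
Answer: -3937/4 ≈ -984.25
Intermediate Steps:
w = -3/4 (w = (3*(-1))/4 = (1/4)*(-3) = -3/4 ≈ -0.75000)
t(g) = -7/4 (t(g) = (-3/4/1 + 2) - 3 = (-3/4*1 + 2) - 3 = (-3/4 + 2) - 3 = 5/4 - 3 = -7/4)
(-30 + t(K(-3*(-4) + 4)))*31 = (-30 - 7/4)*31 = -127/4*31 = -3937/4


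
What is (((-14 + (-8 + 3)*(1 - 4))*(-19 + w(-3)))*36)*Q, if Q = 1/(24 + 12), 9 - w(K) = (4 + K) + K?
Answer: -8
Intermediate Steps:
w(K) = 5 - 2*K (w(K) = 9 - ((4 + K) + K) = 9 - (4 + 2*K) = 9 + (-4 - 2*K) = 5 - 2*K)
Q = 1/36 ≈ 0.027778
(((-14 + (-8 + 3)*(1 - 4))*(-19 + w(-3)))*36)*Q = (((-14 + (-8 + 3)*(1 - 4))*(-19 + (5 - 2*(-3))))*36)*(1/36) = (((-14 - 5*(-3))*(-19 + (5 + 6)))*36)*(1/36) = (((-14 + 15)*(-19 + 11))*36)*(1/36) = ((1*(-8))*36)*(1/36) = -8*36*(1/36) = -288*1/36 = -8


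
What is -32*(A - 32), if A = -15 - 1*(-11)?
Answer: 1152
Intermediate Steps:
A = -4 (A = -15 + 11 = -4)
-32*(A - 32) = -32*(-4 - 32) = -32*(-36) = 1152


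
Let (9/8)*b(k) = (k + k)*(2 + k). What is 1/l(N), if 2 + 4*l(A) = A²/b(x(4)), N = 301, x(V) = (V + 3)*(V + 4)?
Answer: 29696/101639 ≈ 0.29217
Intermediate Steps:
x(V) = (3 + V)*(4 + V)
b(k) = 16*k*(2 + k)/9 (b(k) = 8*((k + k)*(2 + k))/9 = 8*((2*k)*(2 + k))/9 = 8*(2*k*(2 + k))/9 = 16*k*(2 + k)/9)
l(A) = -½ + 9*A²/207872 (l(A) = -½ + (A²/((16*(12 + 4² + 7*4)*(2 + (12 + 4² + 7*4))/9)))/4 = -½ + (A²/((16*(12 + 16 + 28)*(2 + (12 + 16 + 28))/9)))/4 = -½ + (A²/(((16/9)*56*(2 + 56))))/4 = -½ + (A²/(((16/9)*56*58)))/4 = -½ + (A²/(51968/9))/4 = -½ + (A²*(9/51968))/4 = -½ + (9*A²/51968)/4 = -½ + 9*A²/207872)
1/l(N) = 1/(-½ + (9/207872)*301²) = 1/(-½ + (9/207872)*90601) = 1/(-½ + 116487/29696) = 1/(101639/29696) = 29696/101639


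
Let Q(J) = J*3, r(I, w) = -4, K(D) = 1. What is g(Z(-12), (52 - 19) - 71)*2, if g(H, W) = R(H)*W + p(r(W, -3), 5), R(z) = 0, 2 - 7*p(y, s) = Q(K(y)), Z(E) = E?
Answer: -2/7 ≈ -0.28571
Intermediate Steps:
Q(J) = 3*J
p(y, s) = -⅐ (p(y, s) = 2/7 - 3/7 = -⅐)
g(H, W) = -⅐ (g(H, W) = 0*W - ⅐ = 0 - ⅐ = -⅐)
g(Z(-12), (52 - 19) - 71)*2 = -⅐*2 = -2/7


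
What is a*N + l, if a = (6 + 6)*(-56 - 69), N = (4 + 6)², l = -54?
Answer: -150054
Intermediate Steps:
N = 100 (N = 10² = 100)
a = -1500 (a = 12*(-125) = -1500)
a*N + l = -1500*100 - 54 = -150000 - 54 = -150054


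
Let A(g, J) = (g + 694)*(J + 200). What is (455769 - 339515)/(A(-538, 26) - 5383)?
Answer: 116254/29873 ≈ 3.8916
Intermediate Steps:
A(g, J) = (200 + J)*(694 + g) (A(g, J) = (694 + g)*(200 + J) = (200 + J)*(694 + g))
(455769 - 339515)/(A(-538, 26) - 5383) = (455769 - 339515)/((138800 + 200*(-538) + 694*26 + 26*(-538)) - 5383) = 116254/((138800 - 107600 + 18044 - 13988) - 5383) = 116254/(35256 - 5383) = 116254/29873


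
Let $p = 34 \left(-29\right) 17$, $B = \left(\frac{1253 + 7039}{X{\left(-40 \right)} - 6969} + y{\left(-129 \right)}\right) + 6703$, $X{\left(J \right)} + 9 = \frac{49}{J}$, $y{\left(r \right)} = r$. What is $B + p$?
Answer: $- \frac{2844505452}{279169} \approx -10189.0$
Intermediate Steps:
$X{\left(J \right)} = -9 + \frac{49}{J}$
$B = \frac{1834925326}{279169}$ ($B = \left(\frac{1253 + 7039}{\left(-9 + \frac{49}{-40}\right) - 6969} - 129\right) + 6703 = \left(\frac{8292}{\left(-9 + 49 \left(- \frac{1}{40}\right)\right) - 6969} - 129\right) + 6703 = \left(\frac{8292}{\left(-9 - \frac{49}{40}\right) - 6969} - 129\right) + 6703 = \left(\frac{8292}{- \frac{409}{40} - 6969} - 129\right) + 6703 = \left(\frac{8292}{- \frac{279169}{40}} - 129\right) + 6703 = \left(8292 \left(- \frac{40}{279169}\right) - 129\right) + 6703 = \left(- \frac{331680}{279169} - 129\right) + 6703 = - \frac{36344481}{279169} + 6703 = \frac{1834925326}{279169} \approx 6572.8$)
$p = -16762$ ($p = \left(-986\right) 17 = -16762$)
$B + p = \frac{1834925326}{279169} - 16762 = - \frac{2844505452}{279169}$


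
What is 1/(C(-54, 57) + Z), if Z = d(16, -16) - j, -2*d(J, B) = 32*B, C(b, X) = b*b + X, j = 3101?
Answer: 1/128 ≈ 0.0078125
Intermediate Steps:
C(b, X) = X + b² (C(b, X) = b² + X = X + b²)
d(J, B) = -16*B
Z = -2845 (Z = -16*(-16) - 1*3101 = 256 - 3101 = -2845)
1/(C(-54, 57) + Z) = 1/((57 + (-54)²) - 2845) = 1/((57 + 2916) - 2845) = 1/(2973 - 2845) = 1/128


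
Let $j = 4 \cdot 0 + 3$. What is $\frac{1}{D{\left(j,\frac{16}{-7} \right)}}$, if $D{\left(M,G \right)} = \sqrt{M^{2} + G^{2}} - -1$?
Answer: $- \frac{49}{648} + \frac{7 \sqrt{697}}{648} \approx 0.20958$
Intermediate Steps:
$j = 3$ ($j = 0 + 3 = 3$)
$D{\left(M,G \right)} = 1 + \sqrt{G^{2} + M^{2}}$ ($D{\left(M,G \right)} = \sqrt{G^{2} + M^{2}} + 1 = 1 + \sqrt{G^{2} + M^{2}}$)
$\frac{1}{D{\left(j,\frac{16}{-7} \right)}} = \frac{1}{1 + \sqrt{\left(\frac{16}{-7}\right)^{2} + 3^{2}}} = \frac{1}{1 + \sqrt{\left(16 \left(- \frac{1}{7}\right)\right)^{2} + 9}} = \frac{1}{1 + \sqrt{\left(- \frac{16}{7}\right)^{2} + 9}} = \frac{1}{1 + \sqrt{\frac{256}{49} + 9}} = \frac{1}{1 + \sqrt{\frac{697}{49}}} = \frac{1}{1 + \frac{\sqrt{697}}{7}}$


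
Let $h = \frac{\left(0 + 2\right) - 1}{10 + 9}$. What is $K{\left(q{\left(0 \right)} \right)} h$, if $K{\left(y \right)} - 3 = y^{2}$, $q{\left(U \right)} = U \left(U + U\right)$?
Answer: $\frac{3}{19} \approx 0.15789$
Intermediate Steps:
$h = \frac{1}{19}$ ($h = \frac{2 - 1}{19} = 1 \cdot \frac{1}{19} = \frac{1}{19} \approx 0.052632$)
$q{\left(U \right)} = 2 U^{2}$ ($q{\left(U \right)} = U 2 U = 2 U^{2}$)
$K{\left(y \right)} = 3 + y^{2}$
$K{\left(q{\left(0 \right)} \right)} h = \left(3 + \left(2 \cdot 0^{2}\right)^{2}\right) \frac{1}{19} = \left(3 + \left(2 \cdot 0\right)^{2}\right) \frac{1}{19} = \left(3 + 0^{2}\right) \frac{1}{19} = \left(3 + 0\right) \frac{1}{19} = 3 \cdot \frac{1}{19} = \frac{3}{19}$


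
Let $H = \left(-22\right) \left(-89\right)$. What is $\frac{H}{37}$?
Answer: $\frac{1958}{37} \approx 52.919$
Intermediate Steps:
$H = 1958$
$\frac{H}{37} = \frac{1958}{37}$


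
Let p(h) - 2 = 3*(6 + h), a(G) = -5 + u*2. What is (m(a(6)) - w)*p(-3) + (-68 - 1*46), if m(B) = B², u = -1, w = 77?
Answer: -422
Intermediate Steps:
a(G) = -7 (a(G) = -5 - 1*2 = -5 - 2 = -7)
p(h) = 20 + 3*h (p(h) = 2 + 3*(6 + h) = 2 + (18 + 3*h) = 20 + 3*h)
(m(a(6)) - w)*p(-3) + (-68 - 1*46) = ((-7)² - 1*77)*(20 + 3*(-3)) + (-68 - 1*46) = (49 - 77)*(20 - 9) + (-68 - 46) = -28*11 - 114 = -308 - 114 = -422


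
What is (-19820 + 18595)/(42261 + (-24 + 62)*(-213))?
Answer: -175/4881 ≈ -0.035853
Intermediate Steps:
(-19820 + 18595)/(42261 + (-24 + 62)*(-213)) = -1225/(42261 + 38*(-213)) = -1225/(42261 - 8094) = -1225/34167 = -1225*1/34167 = -175/4881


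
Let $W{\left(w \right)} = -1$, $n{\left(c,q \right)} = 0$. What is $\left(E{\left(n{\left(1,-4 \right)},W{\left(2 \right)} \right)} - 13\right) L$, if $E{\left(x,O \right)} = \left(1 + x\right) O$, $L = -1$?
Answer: $14$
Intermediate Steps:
$E{\left(x,O \right)} = O \left(1 + x\right)$
$\left(E{\left(n{\left(1,-4 \right)},W{\left(2 \right)} \right)} - 13\right) L = \left(- (1 + 0) - 13\right) \left(-1\right) = \left(\left(-1\right) 1 - 13\right) \left(-1\right) = \left(-1 - 13\right) \left(-1\right) = \left(-14\right) \left(-1\right) = 14$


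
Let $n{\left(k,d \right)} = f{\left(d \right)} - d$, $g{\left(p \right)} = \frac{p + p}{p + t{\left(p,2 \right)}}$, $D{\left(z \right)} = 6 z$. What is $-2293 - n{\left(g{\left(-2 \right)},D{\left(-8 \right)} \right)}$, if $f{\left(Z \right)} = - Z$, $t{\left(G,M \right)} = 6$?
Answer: $-2389$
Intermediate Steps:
$g{\left(p \right)} = \frac{2 p}{6 + p}$ ($g{\left(p \right)} = \frac{p + p}{p + 6} = \frac{2 p}{6 + p}$)
$n{\left(k,d \right)} = - 2 d$ ($n{\left(k,d \right)} = - d - d = - 2 d$)
$-2293 - n{\left(g{\left(-2 \right)},D{\left(-8 \right)} \right)} = -2293 - - 2 \cdot 6 \left(-8\right) = -2293 - \left(-2\right) \left(-48\right) = -2293 - 96 = -2389$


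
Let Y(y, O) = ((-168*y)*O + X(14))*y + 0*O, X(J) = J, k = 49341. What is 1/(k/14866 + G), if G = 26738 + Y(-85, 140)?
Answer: -14866/2525829266091 ≈ -5.8856e-9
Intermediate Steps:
Y(y, O) = y*(14 - 168*O*y) (Y(y, O) = ((-168*y)*O + 14)*y + 0*O = (-168*O*y + 14)*y + 0 = (14 - 168*O*y)*y + 0 = y*(14 - 168*O*y) + 0 = y*(14 - 168*O*y))
G = -169906452 (G = 26738 + 14*(-85)*(1 - 12*140*(-85)) = 26738 + 14*(-85)*(1 + 142800) = 26738 + 14*(-85)*142801 = 26738 - 169933190 = -169906452)
1/(k/14866 + G) = 1/(49341/14866 - 169906452) = 1/(-2525829266091/14866) = -14866/2525829266091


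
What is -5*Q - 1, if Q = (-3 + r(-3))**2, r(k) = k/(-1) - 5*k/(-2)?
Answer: -1129/4 ≈ -282.25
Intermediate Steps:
r(k) = 3*k/2 (r(k) = k*(-1) - 5*k*(-1/2) = -k + 5*k/2 = 3*k/2)
Q = 225/4 (Q = (-3 + (3/2)*(-3))**2 = (-3 - 9/2)**2 = (-15/2)**2 = 225/4 ≈ 56.250)
-5*Q - 1 = -5*225/4 - 1 = -1125/4 - 1 = -1129/4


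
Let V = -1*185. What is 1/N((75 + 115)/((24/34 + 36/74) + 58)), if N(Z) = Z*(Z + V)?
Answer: -346555456/202223169775 ≈ -0.0017137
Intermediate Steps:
V = -185
N(Z) = Z*(-185 + Z) (N(Z) = Z*(Z - 185) = Z*(-185 + Z))
1/N((75 + 115)/((24/34 + 36/74) + 58)) = 1/(((75 + 115)/((24/34 + 36/74) + 58))*(-185 + (75 + 115)/((24/34 + 36/74) + 58))) = 1/((190/((24*(1/34) + 36*(1/74)) + 58))*(-185 + 190/((24*(1/34) + 36*(1/74)) + 58))) = 1/((190/((12/17 + 18/37) + 58))*(-185 + 190/((12/17 + 18/37) + 58))) = 1/((190/(750/629 + 58))*(-185 + 190/(750/629 + 58))) = 1/((190/(37232/629))*(-185 + 190/(37232/629))) = 1/((190*(629/37232))*(-185 + 190*(629/37232))) = 1/(59755*(-185 + 59755/18616)/18616) = 1/((59755/18616)*(-3384205/18616)) = 1/(-202223169775/346555456) = -346555456/202223169775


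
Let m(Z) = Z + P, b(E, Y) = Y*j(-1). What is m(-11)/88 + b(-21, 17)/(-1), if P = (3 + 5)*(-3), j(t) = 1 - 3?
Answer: 2957/88 ≈ 33.602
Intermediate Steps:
j(t) = -2
P = -24 (P = 8*(-3) = -24)
b(E, Y) = -2*Y (b(E, Y) = Y*(-2) = -2*Y)
m(Z) = -24 + Z (m(Z) = Z - 24 = -24 + Z)
m(-11)/88 + b(-21, 17)/(-1) = (-24 - 11)/88 - 2*17/(-1) = -35*1/88 - 34*(-1) = -35/88 + 34 = 2957/88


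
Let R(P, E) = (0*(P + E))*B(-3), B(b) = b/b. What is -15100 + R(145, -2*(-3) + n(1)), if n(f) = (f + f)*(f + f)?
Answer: -15100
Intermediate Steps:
n(f) = 4*f**2 (n(f) = (2*f)*(2*f) = 4*f**2)
B(b) = 1
R(P, E) = 0 (R(P, E) = (0*(P + E))*1 = (0*(E + P))*1 = 0*1 = 0)
-15100 + R(145, -2*(-3) + n(1)) = -15100 + 0 = -15100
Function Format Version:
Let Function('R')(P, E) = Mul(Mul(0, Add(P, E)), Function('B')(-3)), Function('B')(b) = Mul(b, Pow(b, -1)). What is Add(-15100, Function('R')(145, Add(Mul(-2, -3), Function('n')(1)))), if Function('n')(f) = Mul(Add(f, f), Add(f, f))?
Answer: -15100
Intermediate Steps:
Function('n')(f) = Mul(4, Pow(f, 2)) (Function('n')(f) = Mul(Mul(2, f), Mul(2, f)) = Mul(4, Pow(f, 2)))
Function('B')(b) = 1
Function('R')(P, E) = 0 (Function('R')(P, E) = Mul(Mul(0, Add(P, E)), 1) = Mul(Mul(0, Add(E, P)), 1) = Mul(0, 1) = 0)
Add(-15100, Function('R')(145, Add(Mul(-2, -3), Function('n')(1)))) = Add(-15100, 0) = -15100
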